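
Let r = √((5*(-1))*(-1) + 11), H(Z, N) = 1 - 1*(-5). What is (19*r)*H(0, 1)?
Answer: 456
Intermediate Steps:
H(Z, N) = 6 (H(Z, N) = 1 + 5 = 6)
r = 4 (r = √(-5*(-1) + 11) = √(5 + 11) = √16 = 4)
(19*r)*H(0, 1) = (19*4)*6 = 76*6 = 456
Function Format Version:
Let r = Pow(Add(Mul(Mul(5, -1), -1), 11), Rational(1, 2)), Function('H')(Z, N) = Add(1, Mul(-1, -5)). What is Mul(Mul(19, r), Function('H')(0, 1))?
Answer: 456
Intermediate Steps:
Function('H')(Z, N) = 6 (Function('H')(Z, N) = Add(1, 5) = 6)
r = 4 (r = Pow(Add(Mul(-5, -1), 11), Rational(1, 2)) = Pow(Add(5, 11), Rational(1, 2)) = Pow(16, Rational(1, 2)) = 4)
Mul(Mul(19, r), Function('H')(0, 1)) = Mul(Mul(19, 4), 6) = Mul(76, 6) = 456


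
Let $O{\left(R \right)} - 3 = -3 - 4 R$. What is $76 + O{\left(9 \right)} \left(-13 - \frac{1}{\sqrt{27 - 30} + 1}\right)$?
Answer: $\frac{4 \left(- 145 i + 136 \sqrt{3}\right)}{\sqrt{3} - i} \approx 553.0 - 15.588 i$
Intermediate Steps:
$O{\left(R \right)} = - 4 R$ ($O{\left(R \right)} = 3 - \left(3 + 4 R\right) = - 4 R$)
$76 + O{\left(9 \right)} \left(-13 - \frac{1}{\sqrt{27 - 30} + 1}\right) = 76 + \left(-4\right) 9 \left(-13 - \frac{1}{\sqrt{27 - 30} + 1}\right) = 76 - 36 \left(-13 - \frac{1}{\sqrt{-3} + 1}\right) = 76 - 36 \left(-13 - \frac{1}{i \sqrt{3} + 1}\right) = 76 - 36 \left(-13 - \frac{1}{1 + i \sqrt{3}}\right) = 76 + \left(468 + \frac{36}{1 + i \sqrt{3}}\right) = 544 + \frac{36}{1 + i \sqrt{3}}$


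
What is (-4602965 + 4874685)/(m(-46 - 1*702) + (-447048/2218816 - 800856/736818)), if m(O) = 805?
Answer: 50025352315072/147968336341 ≈ 338.08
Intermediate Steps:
(-4602965 + 4874685)/(m(-46 - 1*702) + (-447048/2218816 - 800856/736818)) = (-4602965 + 4874685)/(805 + (-447048/2218816 - 800856/736818)) = 271720/(805 + (-447048*1/2218816 - 800856*1/736818)) = 271720/(805 + (-55881/277352 - 133476/122803)) = 271720/(805 - 1186005135/920531288) = 271720/(739841681705/920531288) = 271720*(920531288/739841681705) = 50025352315072/147968336341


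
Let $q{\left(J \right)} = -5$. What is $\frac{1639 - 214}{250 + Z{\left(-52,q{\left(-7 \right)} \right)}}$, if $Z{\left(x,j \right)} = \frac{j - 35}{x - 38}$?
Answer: $\frac{12825}{2254} \approx 5.6899$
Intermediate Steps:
$Z{\left(x,j \right)} = \frac{-35 + j}{-38 + x}$
$\frac{1639 - 214}{250 + Z{\left(-52,q{\left(-7 \right)} \right)}} = \frac{1639 - 214}{250 + \frac{-35 - 5}{-38 - 52}} = \frac{1425}{250 + \frac{1}{-90} \left(-40\right)} = \frac{1425}{250 - - \frac{4}{9}} = \frac{1425}{250 + \frac{4}{9}} = \frac{1425}{\frac{2254}{9}} = 1425 \cdot \frac{9}{2254} = \frac{12825}{2254}$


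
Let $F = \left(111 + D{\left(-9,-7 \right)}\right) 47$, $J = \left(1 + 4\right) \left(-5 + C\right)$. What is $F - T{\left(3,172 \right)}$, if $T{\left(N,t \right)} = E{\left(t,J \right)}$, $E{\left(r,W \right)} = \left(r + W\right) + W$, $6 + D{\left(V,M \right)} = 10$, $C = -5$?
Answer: $5333$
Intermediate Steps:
$D{\left(V,M \right)} = 4$ ($D{\left(V,M \right)} = -6 + 10 = 4$)
$J = -50$ ($J = \left(1 + 4\right) \left(-5 - 5\right) = 5 \left(-10\right) = -50$)
$E{\left(r,W \right)} = r + 2 W$ ($E{\left(r,W \right)} = \left(W + r\right) + W = r + 2 W$)
$T{\left(N,t \right)} = -100 + t$ ($T{\left(N,t \right)} = t + 2 \left(-50\right) = t - 100 = -100 + t$)
$F = 5405$ ($F = \left(111 + 4\right) 47 = 115 \cdot 47 = 5405$)
$F - T{\left(3,172 \right)} = 5405 - \left(-100 + 172\right) = 5405 - 72 = 5333$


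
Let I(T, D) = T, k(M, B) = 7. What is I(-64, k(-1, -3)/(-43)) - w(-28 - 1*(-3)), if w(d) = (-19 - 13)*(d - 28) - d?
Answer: -1785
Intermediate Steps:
w(d) = 896 - 33*d (w(d) = -32*(-28 + d) - d = (896 - 32*d) - d = 896 - 33*d)
I(-64, k(-1, -3)/(-43)) - w(-28 - 1*(-3)) = -64 - (896 - 33*(-28 - 1*(-3))) = -64 - (896 - 33*(-28 + 3)) = -64 - (896 - 33*(-25)) = -64 - (896 + 825) = -64 - 1*1721 = -64 - 1721 = -1785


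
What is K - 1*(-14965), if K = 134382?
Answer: 149347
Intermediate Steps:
K - 1*(-14965) = 134382 - 1*(-14965) = 134382 + 14965 = 149347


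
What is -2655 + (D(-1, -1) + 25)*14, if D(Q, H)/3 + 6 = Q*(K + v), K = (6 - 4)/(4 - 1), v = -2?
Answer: -2501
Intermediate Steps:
K = ⅔ (K = 2/3 = 2*(⅓) = ⅔ ≈ 0.66667)
D(Q, H) = -18 - 4*Q (D(Q, H) = -18 + 3*(Q*(⅔ - 2)) = -18 + 3*(Q*(-4/3)) = -18 + 3*(-4*Q/3) = -18 - 4*Q)
-2655 + (D(-1, -1) + 25)*14 = -2655 + ((-18 - 4*(-1)) + 25)*14 = -2655 + ((-18 + 4) + 25)*14 = -2655 + (-14 + 25)*14 = -2655 + 11*14 = -2655 + 154 = -2501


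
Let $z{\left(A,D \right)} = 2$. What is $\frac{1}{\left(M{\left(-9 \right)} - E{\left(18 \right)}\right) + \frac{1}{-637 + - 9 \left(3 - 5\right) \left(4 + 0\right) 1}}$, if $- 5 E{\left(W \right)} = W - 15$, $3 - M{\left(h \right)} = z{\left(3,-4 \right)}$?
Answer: $\frac{565}{903} \approx 0.62569$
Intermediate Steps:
$M{\left(h \right)} = 1$ ($M{\left(h \right)} = 3 - 2 = 1$)
$E{\left(W \right)} = 3 - \frac{W}{5}$ ($E{\left(W \right)} = - \frac{W - 15}{5} = - \frac{-15 + W}{5} = 3 - \frac{W}{5}$)
$\frac{1}{\left(M{\left(-9 \right)} - E{\left(18 \right)}\right) + \frac{1}{-637 + - 9 \left(3 - 5\right) \left(4 + 0\right) 1}} = \frac{1}{\left(1 - \left(3 - \frac{18}{5}\right)\right) + \frac{1}{-637 + - 9 \left(3 - 5\right) \left(4 + 0\right) 1}} = \frac{1}{\left(1 - \left(3 - \frac{18}{5}\right)\right) + \frac{1}{-637 + - 9 \left(\left(-2\right) 4\right) 1}} = \frac{1}{\left(1 - - \frac{3}{5}\right) + \frac{1}{-637 + \left(-9\right) \left(-8\right) 1}} = \frac{1}{\left(1 + \frac{3}{5}\right) + \frac{1}{-637 + 72 \cdot 1}} = \frac{1}{\frac{8}{5} + \frac{1}{-637 + 72}} = \frac{1}{\frac{8}{5} + \frac{1}{-565}} = \frac{1}{\frac{8}{5} - \frac{1}{565}} = \frac{1}{\frac{903}{565}} = \frac{565}{903}$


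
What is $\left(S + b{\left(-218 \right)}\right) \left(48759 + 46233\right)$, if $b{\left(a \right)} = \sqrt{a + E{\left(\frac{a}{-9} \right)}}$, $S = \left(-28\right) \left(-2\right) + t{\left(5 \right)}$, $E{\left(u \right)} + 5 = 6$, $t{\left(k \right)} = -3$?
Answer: $5034576 + 94992 i \sqrt{217} \approx 5.0346 \cdot 10^{6} + 1.3993 \cdot 10^{6} i$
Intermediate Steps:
$E{\left(u \right)} = 1$ ($E{\left(u \right)} = -5 + 6 = 1$)
$S = 53$ ($S = \left(-28\right) \left(-2\right) - 3 = 56 - 3 = 53$)
$b{\left(a \right)} = \sqrt{1 + a}$ ($b{\left(a \right)} = \sqrt{a + 1} = \sqrt{1 + a}$)
$\left(S + b{\left(-218 \right)}\right) \left(48759 + 46233\right) = \left(53 + \sqrt{1 - 218}\right) \left(48759 + 46233\right) = \left(53 + \sqrt{-217}\right) 94992 = \left(53 + i \sqrt{217}\right) 94992 = 5034576 + 94992 i \sqrt{217}$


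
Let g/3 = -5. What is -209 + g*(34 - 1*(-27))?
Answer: -1124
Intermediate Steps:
g = -15 (g = 3*(-5) = -15)
-209 + g*(34 - 1*(-27)) = -209 - 15*(34 - 1*(-27)) = -209 - 15*(34 + 27) = -209 - 15*61 = -209 - 915 = -1124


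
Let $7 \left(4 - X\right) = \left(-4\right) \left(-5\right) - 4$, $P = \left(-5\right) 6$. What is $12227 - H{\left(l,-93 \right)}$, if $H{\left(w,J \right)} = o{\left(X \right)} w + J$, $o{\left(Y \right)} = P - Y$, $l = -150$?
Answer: $\frac{52940}{7} \approx 7562.9$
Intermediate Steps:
$P = -30$
$X = \frac{12}{7}$ ($X = 4 - \frac{\left(-4\right) \left(-5\right) - 4}{7} = 4 - \frac{20 - 4}{7} = 4 - \frac{16}{7} = \frac{12}{7} \approx 1.7143$)
$o{\left(Y \right)} = -30 - Y$
$H{\left(w,J \right)} = J - \frac{222 w}{7}$ ($H{\left(w,J \right)} = \left(-30 - \frac{12}{7}\right) w + J = - \frac{222 w}{7} + J = J - \frac{222 w}{7}$)
$12227 - H{\left(l,-93 \right)} = 12227 - \left(-93 - - \frac{33300}{7}\right) = 12227 - \left(-93 + \frac{33300}{7}\right) = 12227 - \frac{32649}{7} = \frac{52940}{7}$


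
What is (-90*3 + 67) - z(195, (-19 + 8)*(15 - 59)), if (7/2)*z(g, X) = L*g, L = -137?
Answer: 52009/7 ≈ 7429.9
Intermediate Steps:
z(g, X) = -274*g/7 (z(g, X) = 2*(-137*g)/7 = -274*g/7)
(-90*3 + 67) - z(195, (-19 + 8)*(15 - 59)) = (-90*3 + 67) - (-274)*195/7 = (-270 + 67) - 1*(-53430/7) = -203 + 53430/7 = 52009/7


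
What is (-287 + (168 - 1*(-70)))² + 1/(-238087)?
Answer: 571646886/238087 ≈ 2401.0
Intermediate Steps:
(-287 + (168 - 1*(-70)))² + 1/(-238087) = (-287 + (168 + 70))² - 1/238087 = (-287 + 238)² - 1/238087 = (-49)² - 1/238087 = 2401 - 1/238087 = 571646886/238087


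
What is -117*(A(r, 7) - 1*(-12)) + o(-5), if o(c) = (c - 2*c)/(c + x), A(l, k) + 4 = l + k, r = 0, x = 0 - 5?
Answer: -3511/2 ≈ -1755.5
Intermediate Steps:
x = -5
A(l, k) = -4 + k + l (A(l, k) = -4 + (l + k) = -4 + (k + l) = -4 + k + l)
o(c) = -c/(-5 + c) (o(c) = (c - 2*c)/(c - 5) = (-c)/(-5 + c) = -c/(-5 + c))
-117*(A(r, 7) - 1*(-12)) + o(-5) = -117*((-4 + 7 + 0) - 1*(-12)) - 1*(-5)/(-5 - 5) = -117*(3 + 12) - 1*(-5)/(-10) = -117*15 - 1*(-5)*(-⅒) = -1755 - ½ = -3511/2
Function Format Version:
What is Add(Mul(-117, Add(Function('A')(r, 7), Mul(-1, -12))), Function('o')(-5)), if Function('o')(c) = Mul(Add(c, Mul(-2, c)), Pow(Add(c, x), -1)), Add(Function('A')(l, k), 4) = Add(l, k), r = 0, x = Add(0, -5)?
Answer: Rational(-3511, 2) ≈ -1755.5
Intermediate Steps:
x = -5
Function('A')(l, k) = Add(-4, k, l) (Function('A')(l, k) = Add(-4, Add(l, k)) = Add(-4, Add(k, l)) = Add(-4, k, l))
Function('o')(c) = Mul(-1, c, Pow(Add(-5, c), -1)) (Function('o')(c) = Mul(Add(c, Mul(-2, c)), Pow(Add(c, -5), -1)) = Mul(Mul(-1, c), Pow(Add(-5, c), -1)) = Mul(-1, c, Pow(Add(-5, c), -1)))
Add(Mul(-117, Add(Function('A')(r, 7), Mul(-1, -12))), Function('o')(-5)) = Add(Mul(-117, Add(Add(-4, 7, 0), Mul(-1, -12))), Mul(-1, -5, Pow(Add(-5, -5), -1))) = Add(Mul(-117, Add(3, 12)), Mul(-1, -5, Pow(-10, -1))) = Add(Mul(-117, 15), Mul(-1, -5, Rational(-1, 10))) = Add(-1755, Rational(-1, 2)) = Rational(-3511, 2)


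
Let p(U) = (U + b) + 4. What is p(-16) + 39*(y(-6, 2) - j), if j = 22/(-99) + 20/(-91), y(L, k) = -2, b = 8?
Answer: -1360/21 ≈ -64.762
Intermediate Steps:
j = -362/819 (j = 22*(-1/99) + 20*(-1/91) = -2/9 - 20/91 = -362/819 ≈ -0.44200)
p(U) = 12 + U (p(U) = (U + 8) + 4 = (8 + U) + 4 = 12 + U)
p(-16) + 39*(y(-6, 2) - j) = (12 - 16) + 39*(-2 - 1*(-362/819)) = -4 + 39*(-2 + 362/819) = -4 + 39*(-1276/819) = -4 - 1276/21 = -1360/21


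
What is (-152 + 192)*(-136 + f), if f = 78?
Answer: -2320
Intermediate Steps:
(-152 + 192)*(-136 + f) = (-152 + 192)*(-136 + 78) = 40*(-58) = -2320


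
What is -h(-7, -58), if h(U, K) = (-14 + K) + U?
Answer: 79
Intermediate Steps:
h(U, K) = -14 + K + U
-h(-7, -58) = -(-14 - 58 - 7) = -1*(-79) = 79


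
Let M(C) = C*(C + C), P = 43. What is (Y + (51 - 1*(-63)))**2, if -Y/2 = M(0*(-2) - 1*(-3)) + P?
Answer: 64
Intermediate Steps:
M(C) = 2*C**2 (M(C) = C*(2*C) = 2*C**2)
Y = -122 (Y = -2*(2*(0*(-2) - 1*(-3))**2 + 43) = -2*(2*(0 + 3)**2 + 43) = -2*(2*3**2 + 43) = -2*(2*9 + 43) = -2*(18 + 43) = -2*61 = -122)
(Y + (51 - 1*(-63)))**2 = (-122 + (51 - 1*(-63)))**2 = (-122 + (51 + 63))**2 = (-122 + 114)**2 = (-8)**2 = 64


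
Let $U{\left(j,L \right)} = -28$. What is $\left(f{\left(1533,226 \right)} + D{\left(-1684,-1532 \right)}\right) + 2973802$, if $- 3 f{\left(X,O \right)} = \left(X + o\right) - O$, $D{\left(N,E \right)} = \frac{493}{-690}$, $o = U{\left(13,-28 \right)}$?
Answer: $\frac{683876239}{230} \approx 2.9734 \cdot 10^{6}$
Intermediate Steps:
$o = -28$
$D{\left(N,E \right)} = - \frac{493}{690}$ ($D{\left(N,E \right)} = 493 \left(- \frac{1}{690}\right) = - \frac{493}{690}$)
$f{\left(X,O \right)} = \frac{28}{3} - \frac{X}{3} + \frac{O}{3}$ ($f{\left(X,O \right)} = - \frac{\left(X - 28\right) - O}{3} = - \frac{\left(-28 + X\right) - O}{3} = - \frac{-28 + X - O}{3} = \frac{28}{3} - \frac{X}{3} + \frac{O}{3}$)
$\left(f{\left(1533,226 \right)} + D{\left(-1684,-1532 \right)}\right) + 2973802 = \left(\left(\frac{28}{3} - 511 + \frac{1}{3} \cdot 226\right) - \frac{493}{690}\right) + 2973802 = \left(\left(\frac{28}{3} - 511 + \frac{226}{3}\right) - \frac{493}{690}\right) + 2973802 = \left(- \frac{1279}{3} - \frac{493}{690}\right) + 2973802 = - \frac{98221}{230} + 2973802 = \frac{683876239}{230}$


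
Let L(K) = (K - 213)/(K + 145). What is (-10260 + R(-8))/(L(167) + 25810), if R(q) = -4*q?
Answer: -1595568/4026337 ≈ -0.39628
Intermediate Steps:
L(K) = (-213 + K)/(145 + K)
(-10260 + R(-8))/(L(167) + 25810) = (-10260 - 4*(-8))/((-213 + 167)/(145 + 167) + 25810) = (-10260 + 32)/(-46/312 + 25810) = -10228/((1/312)*(-46) + 25810) = -10228/(-23/156 + 25810) = -10228/4026337/156 = -10228*156/4026337 = -1595568/4026337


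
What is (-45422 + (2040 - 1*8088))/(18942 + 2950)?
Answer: -25735/10946 ≈ -2.3511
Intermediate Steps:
(-45422 + (2040 - 1*8088))/(18942 + 2950) = (-45422 + (2040 - 8088))/21892 = (-45422 - 6048)*(1/21892) = -51470*1/21892 = -25735/10946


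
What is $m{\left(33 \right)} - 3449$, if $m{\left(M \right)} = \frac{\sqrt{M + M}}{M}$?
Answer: $-3449 + \frac{\sqrt{66}}{33} \approx -3448.8$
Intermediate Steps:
$m{\left(M \right)} = \frac{\sqrt{2}}{\sqrt{M}}$ ($m{\left(M \right)} = \frac{\sqrt{2 M}}{M} = \frac{\sqrt{2} \sqrt{M}}{M} = \frac{\sqrt{2}}{\sqrt{M}}$)
$m{\left(33 \right)} - 3449 = \frac{\sqrt{2}}{\sqrt{33}} - 3449 = \sqrt{2} \frac{\sqrt{33}}{33} - 3449 = \frac{\sqrt{66}}{33} - 3449 = -3449 + \frac{\sqrt{66}}{33}$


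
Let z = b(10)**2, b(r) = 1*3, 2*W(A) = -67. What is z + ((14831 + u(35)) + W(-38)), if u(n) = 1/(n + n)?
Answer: 518228/35 ≈ 14807.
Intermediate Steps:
W(A) = -67/2 (W(A) = (1/2)*(-67) = -67/2)
b(r) = 3
z = 9 (z = 3**2 = 9)
u(n) = 1/(2*n)
z + ((14831 + u(35)) + W(-38)) = 9 + ((14831 + (1/2)/35) - 67/2) = 9 + ((14831 + (1/2)*(1/35)) - 67/2) = 9 + ((14831 + 1/70) - 67/2) = 9 + (1038171/70 - 67/2) = 9 + 517913/35 = 518228/35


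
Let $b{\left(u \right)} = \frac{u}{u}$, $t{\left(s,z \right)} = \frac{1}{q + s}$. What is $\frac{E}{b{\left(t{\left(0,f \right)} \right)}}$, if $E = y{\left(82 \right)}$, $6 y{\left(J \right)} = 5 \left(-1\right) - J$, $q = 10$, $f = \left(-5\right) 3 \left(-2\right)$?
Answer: $- \frac{29}{2} \approx -14.5$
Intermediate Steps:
$f = 30$ ($f = \left(-15\right) \left(-2\right) = 30$)
$t{\left(s,z \right)} = \frac{1}{10 + s}$
$y{\left(J \right)} = - \frac{5}{6} - \frac{J}{6}$ ($y{\left(J \right)} = \frac{5 \left(-1\right) - J}{6} = \frac{-5 - J}{6} = - \frac{5}{6} - \frac{J}{6}$)
$E = - \frac{29}{2}$ ($E = - \frac{5}{6} - \frac{41}{3} = - \frac{29}{2} \approx -14.5$)
$b{\left(u \right)} = 1$
$\frac{E}{b{\left(t{\left(0,f \right)} \right)}} = - \frac{29}{2 \cdot 1} = \left(- \frac{29}{2}\right) 1 = - \frac{29}{2}$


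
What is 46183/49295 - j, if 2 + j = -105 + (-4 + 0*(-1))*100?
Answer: 25038748/49295 ≈ 507.94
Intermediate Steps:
j = -507 (j = -2 + (-105 + (-4 + 0*(-1))*100) = -2 + (-105 + (-4 + 0)*100) = -2 + (-105 - 4*100) = -2 + (-105 - 400) = -2 - 505 = -507)
46183/49295 - j = 46183/49295 - 1*(-507) = 46183*(1/49295) + 507 = 46183/49295 + 507 = 25038748/49295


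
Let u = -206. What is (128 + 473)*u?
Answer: -123806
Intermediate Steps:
(128 + 473)*u = (128 + 473)*(-206) = 601*(-206) = -123806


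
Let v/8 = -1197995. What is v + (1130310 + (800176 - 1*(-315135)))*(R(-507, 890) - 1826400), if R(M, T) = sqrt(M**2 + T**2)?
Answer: -4101411778360 + 2245621*sqrt(1049149) ≈ -4.0991e+12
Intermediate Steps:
v = -9583960 (v = 8*(-1197995) = -9583960)
v + (1130310 + (800176 - 1*(-315135)))*(R(-507, 890) - 1826400) = -9583960 + (1130310 + (800176 - 1*(-315135)))*(sqrt((-507)**2 + 890**2) - 1826400) = -9583960 + (1130310 + (800176 + 315135))*(sqrt(257049 + 792100) - 1826400) = -9583960 + (1130310 + 1115311)*(sqrt(1049149) - 1826400) = -9583960 + 2245621*(-1826400 + sqrt(1049149)) = -9583960 + (-4101402194400 + 2245621*sqrt(1049149)) = -4101411778360 + 2245621*sqrt(1049149)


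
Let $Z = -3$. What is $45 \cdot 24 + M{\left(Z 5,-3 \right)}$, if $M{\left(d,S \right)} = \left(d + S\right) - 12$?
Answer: $1050$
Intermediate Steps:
$M{\left(d,S \right)} = -12 + S + d$ ($M{\left(d,S \right)} = \left(S + d\right) - 12 = -12 + S + d$)
$45 \cdot 24 + M{\left(Z 5,-3 \right)} = 45 \cdot 24 - 30 = 1080 - 30 = 1050$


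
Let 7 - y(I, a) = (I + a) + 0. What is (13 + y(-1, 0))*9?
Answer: 189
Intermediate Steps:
y(I, a) = 7 - I - a (y(I, a) = 7 - ((I + a) + 0) = 7 - (I + a) = 7 + (-I - a) = 7 - I - a)
(13 + y(-1, 0))*9 = (13 + (7 - 1*(-1) - 1*0))*9 = (13 + (7 + 1 + 0))*9 = (13 + 8)*9 = 21*9 = 189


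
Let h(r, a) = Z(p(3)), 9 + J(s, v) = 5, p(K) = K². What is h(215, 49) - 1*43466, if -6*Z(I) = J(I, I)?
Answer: -130396/3 ≈ -43465.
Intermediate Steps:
J(s, v) = -4 (J(s, v) = -9 + 5 = -4)
Z(I) = ⅔ (Z(I) = -⅙*(-4) = ⅔)
h(r, a) = ⅔
h(215, 49) - 1*43466 = ⅔ - 1*43466 = ⅔ - 43466 = -130396/3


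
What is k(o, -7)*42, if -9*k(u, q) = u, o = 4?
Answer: -56/3 ≈ -18.667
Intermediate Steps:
k(u, q) = -u/9
k(o, -7)*42 = -1/9*4*42 = -4/9*42 = -56/3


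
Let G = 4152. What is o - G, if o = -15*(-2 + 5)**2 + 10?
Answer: -4277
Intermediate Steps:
o = -125 (o = -15*3**2 + 10 = -15*9 + 10 = -135 + 10 = -125)
o - G = -125 - 1*4152 = -125 - 4152 = -4277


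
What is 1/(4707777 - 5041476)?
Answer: -1/333699 ≈ -2.9967e-6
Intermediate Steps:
1/(4707777 - 5041476) = 1/(-333699) = -1/333699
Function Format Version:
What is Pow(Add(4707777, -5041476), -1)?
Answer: Rational(-1, 333699) ≈ -2.9967e-6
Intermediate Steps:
Pow(Add(4707777, -5041476), -1) = Pow(-333699, -1) = Rational(-1, 333699)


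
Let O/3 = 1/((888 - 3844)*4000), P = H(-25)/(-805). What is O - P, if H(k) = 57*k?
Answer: -3369840483/1903664000 ≈ -1.7702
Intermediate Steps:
P = 285/161 (P = (57*(-25))/(-805) = -1425*(-1/805) = 285/161 ≈ 1.7702)
O = -3/11824000 (O = 3*(1/((888 - 3844)*4000)) = 3*((1/4000)/(-2956)) = 3*(-1/2956*1/4000) = 3*(-1/11824000) = -3/11824000 ≈ -2.5372e-7)
O - P = -3/11824000 - 1*285/161 = -3/11824000 - 285/161 = -3369840483/1903664000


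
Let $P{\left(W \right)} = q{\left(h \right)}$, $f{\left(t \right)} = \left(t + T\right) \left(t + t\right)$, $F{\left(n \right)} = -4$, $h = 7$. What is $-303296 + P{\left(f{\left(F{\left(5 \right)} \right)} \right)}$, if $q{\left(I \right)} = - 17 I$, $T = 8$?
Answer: $-303415$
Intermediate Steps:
$f{\left(t \right)} = 2 t \left(8 + t\right)$ ($f{\left(t \right)} = \left(t + 8\right) \left(t + t\right) = \left(8 + t\right) 2 t = 2 t \left(8 + t\right)$)
$P{\left(W \right)} = -119$ ($P{\left(W \right)} = \left(-17\right) 7 = -119$)
$-303296 + P{\left(f{\left(F{\left(5 \right)} \right)} \right)} = -303296 - 119 = -303415$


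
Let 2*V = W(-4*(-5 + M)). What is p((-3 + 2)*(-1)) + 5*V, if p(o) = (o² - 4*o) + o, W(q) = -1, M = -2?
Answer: -9/2 ≈ -4.5000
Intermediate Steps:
p(o) = o² - 3*o
V = -½ (V = (½)*(-1) = -½ ≈ -0.50000)
p((-3 + 2)*(-1)) + 5*V = ((-3 + 2)*(-1))*(-3 + (-3 + 2)*(-1)) + 5*(-½) = (-1*(-1))*(-3 - 1*(-1)) - 5/2 = 1*(-3 + 1) - 5/2 = 1*(-2) - 5/2 = -2 - 5/2 = -9/2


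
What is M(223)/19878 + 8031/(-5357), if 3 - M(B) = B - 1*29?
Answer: -160663405/106486446 ≈ -1.5088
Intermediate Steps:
M(B) = 32 - B (M(B) = 3 - (B - 1*29) = 3 - (B - 29) = 3 - (-29 + B) = 3 + (29 - B) = 32 - B)
M(223)/19878 + 8031/(-5357) = (32 - 1*223)/19878 + 8031/(-5357) = (32 - 223)*(1/19878) + 8031*(-1/5357) = -191*1/19878 - 8031/5357 = -191/19878 - 8031/5357 = -160663405/106486446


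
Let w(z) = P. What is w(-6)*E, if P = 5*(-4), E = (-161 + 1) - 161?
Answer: 6420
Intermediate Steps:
E = -321 (E = -160 - 161 = -321)
P = -20
w(z) = -20
w(-6)*E = -20*(-321) = 6420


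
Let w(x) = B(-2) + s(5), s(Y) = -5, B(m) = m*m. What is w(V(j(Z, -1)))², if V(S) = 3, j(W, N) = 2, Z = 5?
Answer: 1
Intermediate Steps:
B(m) = m²
w(x) = -1 (w(x) = (-2)² - 5 = 4 - 5 = -1)
w(V(j(Z, -1)))² = (-1)² = 1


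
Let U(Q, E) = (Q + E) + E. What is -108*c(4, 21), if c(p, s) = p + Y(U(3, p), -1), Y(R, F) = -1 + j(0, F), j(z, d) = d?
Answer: -216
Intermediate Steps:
U(Q, E) = Q + 2*E (U(Q, E) = (E + Q) + E = Q + 2*E)
Y(R, F) = -1 + F
c(p, s) = -2 + p (c(p, s) = p + (-1 - 1) = p - 2 = -2 + p)
-108*c(4, 21) = -108*(-2 + 4) = -108*2 = -216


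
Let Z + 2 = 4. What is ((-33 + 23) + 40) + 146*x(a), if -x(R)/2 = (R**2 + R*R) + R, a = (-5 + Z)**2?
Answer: -49902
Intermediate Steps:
Z = 2 (Z = -2 + 4 = 2)
a = 9 (a = (-5 + 2)**2 = (-3)**2 = 9)
x(R) = -4*R**2 - 2*R (x(R) = -2*((R**2 + R*R) + R) = -2*((R**2 + R**2) + R) = -2*(2*R**2 + R) = -2*(R + 2*R**2) = -4*R**2 - 2*R)
((-33 + 23) + 40) + 146*x(a) = ((-33 + 23) + 40) + 146*(-2*9*(1 + 2*9)) = (-10 + 40) + 146*(-2*9*(1 + 18)) = 30 + 146*(-2*9*19) = 30 + 146*(-342) = 30 - 49932 = -49902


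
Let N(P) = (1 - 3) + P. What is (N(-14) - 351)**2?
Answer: 134689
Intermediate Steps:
N(P) = -2 + P
(N(-14) - 351)**2 = ((-2 - 14) - 351)**2 = (-16 - 351)**2 = (-367)**2 = 134689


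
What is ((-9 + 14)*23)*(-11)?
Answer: -1265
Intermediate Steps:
((-9 + 14)*23)*(-11) = (5*23)*(-11) = 115*(-11) = -1265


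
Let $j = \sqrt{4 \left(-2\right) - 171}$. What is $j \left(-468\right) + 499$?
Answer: $499 - 468 i \sqrt{179} \approx 499.0 - 6261.4 i$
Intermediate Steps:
$j = i \sqrt{179}$ ($j = \sqrt{-8 - 171} = \sqrt{-179} = i \sqrt{179} \approx 13.379 i$)
$j \left(-468\right) + 499 = i \sqrt{179} \left(-468\right) + 499 = - 468 i \sqrt{179} + 499 = 499 - 468 i \sqrt{179}$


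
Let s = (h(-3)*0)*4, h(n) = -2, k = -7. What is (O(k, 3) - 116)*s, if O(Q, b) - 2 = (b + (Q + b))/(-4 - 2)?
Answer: 0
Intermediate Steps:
O(Q, b) = 2 - b/3 - Q/6 (O(Q, b) = 2 + (b + (Q + b))/(-4 - 2) = 2 + (Q + 2*b)/(-6) = 2 + (Q + 2*b)*(-⅙) = 2 + (-b/3 - Q/6) = 2 - b/3 - Q/6)
s = 0 (s = -2*0*4 = 0*4 = 0)
(O(k, 3) - 116)*s = ((2 - ⅓*3 - ⅙*(-7)) - 116)*0 = ((2 - 1 + 7/6) - 116)*0 = (13/6 - 116)*0 = -683/6*0 = 0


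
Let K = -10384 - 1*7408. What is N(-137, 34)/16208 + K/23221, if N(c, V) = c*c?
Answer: 147462213/376365968 ≈ 0.39181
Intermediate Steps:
N(c, V) = c**2
K = -17792 (K = -10384 - 7408 = -17792)
N(-137, 34)/16208 + K/23221 = (-137)**2/16208 - 17792/23221 = 18769*(1/16208) - 17792*1/23221 = 18769/16208 - 17792/23221 = 147462213/376365968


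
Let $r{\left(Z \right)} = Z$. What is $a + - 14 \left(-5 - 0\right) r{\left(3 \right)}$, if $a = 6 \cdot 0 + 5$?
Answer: $215$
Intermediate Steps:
$a = 5$ ($a = 0 + 5 = 5$)
$a + - 14 \left(-5 - 0\right) r{\left(3 \right)} = 5 + - 14 \left(-5 - 0\right) 3 = 5 + - 14 \left(-5 + 0\right) 3 = 5 + \left(-14\right) \left(-5\right) 3 = 5 + 70 \cdot 3 = 5 + 210 = 215$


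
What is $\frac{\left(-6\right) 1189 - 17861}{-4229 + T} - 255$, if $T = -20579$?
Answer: $- \frac{6301045}{24808} \approx -253.99$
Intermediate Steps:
$\frac{\left(-6\right) 1189 - 17861}{-4229 + T} - 255 = \frac{\left(-6\right) 1189 - 17861}{-4229 - 20579} - 255 = \frac{-7134 - 17861}{-24808} - 255 = \left(-24995\right) \left(- \frac{1}{24808}\right) - 255 = \frac{24995}{24808} - 255 = - \frac{6301045}{24808}$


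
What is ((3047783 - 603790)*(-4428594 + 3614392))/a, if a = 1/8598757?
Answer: -17110700851181787602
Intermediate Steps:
a = 1/8598757 ≈ 1.1630e-7
((3047783 - 603790)*(-4428594 + 3614392))/a = ((3047783 - 603790)*(-4428594 + 3614392))/(1/8598757) = (2443993*(-814202))*8598757 = -1989903988586*8598757 = -17110700851181787602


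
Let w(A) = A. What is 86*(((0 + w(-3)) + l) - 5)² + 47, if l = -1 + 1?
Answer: 5551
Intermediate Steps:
l = 0
86*(((0 + w(-3)) + l) - 5)² + 47 = 86*(((0 - 3) + 0) - 5)² + 47 = 86*((-3 + 0) - 5)² + 47 = 86*(-3 - 5)² + 47 = 86*(-8)² + 47 = 86*64 + 47 = 5504 + 47 = 5551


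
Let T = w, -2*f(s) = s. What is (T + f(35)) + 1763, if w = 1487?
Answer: 6465/2 ≈ 3232.5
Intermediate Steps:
f(s) = -s/2
T = 1487
(T + f(35)) + 1763 = (1487 - 1/2*35) + 1763 = (1487 - 35/2) + 1763 = 2939/2 + 1763 = 6465/2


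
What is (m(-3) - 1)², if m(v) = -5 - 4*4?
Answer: 484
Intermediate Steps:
m(v) = -21 (m(v) = -5 - 16 = -21)
(m(-3) - 1)² = (-21 - 1)² = (-22)² = 484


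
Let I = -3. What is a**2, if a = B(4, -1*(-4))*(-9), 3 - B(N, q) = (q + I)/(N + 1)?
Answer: 15876/25 ≈ 635.04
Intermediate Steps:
B(N, q) = 3 - (-3 + q)/(1 + N) (B(N, q) = 3 - (q - 3)/(N + 1) = 3 - (-3 + q)/(1 + N))
a = -126/5 (a = ((6 - (-1)*(-4) + 3*4)/(1 + 4))*(-9) = ((6 - 1*4 + 12)/5)*(-9) = ((6 - 4 + 12)/5)*(-9) = ((1/5)*14)*(-9) = (14/5)*(-9) = -126/5 ≈ -25.200)
a**2 = (-126/5)**2 = 15876/25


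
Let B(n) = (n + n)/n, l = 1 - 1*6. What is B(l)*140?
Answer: 280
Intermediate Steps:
l = -5 (l = 1 - 6 = -5)
B(n) = 2 (B(n) = (2*n)/n = 2)
B(l)*140 = 2*140 = 280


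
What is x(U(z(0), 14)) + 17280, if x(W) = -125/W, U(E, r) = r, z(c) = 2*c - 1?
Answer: 241795/14 ≈ 17271.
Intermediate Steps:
z(c) = -1 + 2*c
x(U(z(0), 14)) + 17280 = -125/14 + 17280 = 241795/14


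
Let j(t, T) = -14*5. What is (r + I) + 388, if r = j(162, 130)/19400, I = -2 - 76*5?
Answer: 11633/1940 ≈ 5.9964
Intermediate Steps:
I = -382 (I = -2 - 380 = -382)
j(t, T) = -70
r = -7/1940 (r = -70/19400 = -70*1/19400 = -7/1940 ≈ -0.0036082)
(r + I) + 388 = (-7/1940 - 382) + 388 = -741087/1940 + 388 = 11633/1940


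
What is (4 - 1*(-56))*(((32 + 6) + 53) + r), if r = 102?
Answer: 11580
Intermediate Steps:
(4 - 1*(-56))*(((32 + 6) + 53) + r) = (4 - 1*(-56))*(((32 + 6) + 53) + 102) = (4 + 56)*((38 + 53) + 102) = 60*(91 + 102) = 60*193 = 11580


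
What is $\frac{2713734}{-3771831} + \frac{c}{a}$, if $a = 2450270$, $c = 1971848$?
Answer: $\frac{131349400918}{1540334057395} \approx 0.085273$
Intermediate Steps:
$\frac{2713734}{-3771831} + \frac{c}{a} = \frac{2713734}{-3771831} + \frac{1971848}{2450270} = 2713734 \left(- \frac{1}{3771831}\right) + 1971848 \cdot \frac{1}{2450270} = - \frac{904578}{1257277} + \frac{985924}{1225135} = \frac{131349400918}{1540334057395}$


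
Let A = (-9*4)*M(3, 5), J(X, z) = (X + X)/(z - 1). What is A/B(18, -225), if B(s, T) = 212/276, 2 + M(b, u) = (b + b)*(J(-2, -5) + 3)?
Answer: -49680/53 ≈ -937.36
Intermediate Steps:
J(X, z) = 2*X/(-1 + z) (J(X, z) = (2*X)/(-1 + z) = 2*X/(-1 + z))
M(b, u) = -2 + 22*b/3 (M(b, u) = -2 + (b + b)*(2*(-2)/(-1 - 5) + 3) = -2 + (2*b)*(2*(-2)/(-6) + 3) = -2 + (2*b)*(2*(-2)*(-⅙) + 3) = -2 + (2*b)*(⅔ + 3) = -2 + (2*b)*(11/3) = -2 + 22*b/3)
B(s, T) = 53/69 (B(s, T) = 212*(1/276) = 53/69)
A = -720 (A = (-9*4)*(-2 + (22/3)*3) = -36*(-2 + 22) = -36*20 = -720)
A/B(18, -225) = -720/53/69 = -720*69/53 = -49680/53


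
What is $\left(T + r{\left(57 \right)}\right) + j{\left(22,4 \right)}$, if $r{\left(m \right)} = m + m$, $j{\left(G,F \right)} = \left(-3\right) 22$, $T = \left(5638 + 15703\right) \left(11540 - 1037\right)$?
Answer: $224144571$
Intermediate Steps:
$T = 224144523$ ($T = 21341 \cdot 10503 = 224144523$)
$j{\left(G,F \right)} = -66$
$r{\left(m \right)} = 2 m$
$\left(T + r{\left(57 \right)}\right) + j{\left(22,4 \right)} = \left(224144523 + 2 \cdot 57\right) - 66 = \left(224144523 + 114\right) - 66 = 224144637 - 66 = 224144571$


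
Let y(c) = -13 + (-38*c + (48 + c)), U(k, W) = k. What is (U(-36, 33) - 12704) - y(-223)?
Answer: -21026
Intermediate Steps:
y(c) = 35 - 37*c (y(c) = -13 + (48 - 37*c) = 35 - 37*c)
(U(-36, 33) - 12704) - y(-223) = (-36 - 12704) - (35 - 37*(-223)) = -12740 - (35 + 8251) = -12740 - 1*8286 = -12740 - 8286 = -21026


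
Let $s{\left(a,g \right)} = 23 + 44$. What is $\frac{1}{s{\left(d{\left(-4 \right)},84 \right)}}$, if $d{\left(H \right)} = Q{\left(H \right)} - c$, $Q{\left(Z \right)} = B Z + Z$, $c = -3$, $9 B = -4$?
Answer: $\frac{1}{67} \approx 0.014925$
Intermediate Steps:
$B = - \frac{4}{9}$ ($B = \frac{1}{9} \left(-4\right) = - \frac{4}{9} \approx -0.44444$)
$Q{\left(Z \right)} = \frac{5 Z}{9}$ ($Q{\left(Z \right)} = - \frac{4 Z}{9} + Z = \frac{5 Z}{9}$)
$d{\left(H \right)} = 3 + \frac{5 H}{9}$ ($d{\left(H \right)} = \frac{5 H}{9} - -3 = \frac{5 H}{9} + 3 = 3 + \frac{5 H}{9}$)
$s{\left(a,g \right)} = 67$
$\frac{1}{s{\left(d{\left(-4 \right)},84 \right)}} = \frac{1}{67}$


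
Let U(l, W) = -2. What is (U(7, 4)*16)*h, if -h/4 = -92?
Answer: -11776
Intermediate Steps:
h = 368 (h = -4*(-92) = 368)
(U(7, 4)*16)*h = -2*16*368 = -32*368 = -11776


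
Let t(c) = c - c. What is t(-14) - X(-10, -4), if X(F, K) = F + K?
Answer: 14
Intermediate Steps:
t(c) = 0
t(-14) - X(-10, -4) = 0 - (-10 - 4) = 0 - 1*(-14) = 0 + 14 = 14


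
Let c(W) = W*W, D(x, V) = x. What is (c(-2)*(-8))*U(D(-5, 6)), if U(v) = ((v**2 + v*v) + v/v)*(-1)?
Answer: 1632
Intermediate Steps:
c(W) = W**2
U(v) = -1 - 2*v**2 (U(v) = ((v**2 + v**2) + 1)*(-1) = (2*v**2 + 1)*(-1) = (1 + 2*v**2)*(-1) = -1 - 2*v**2)
(c(-2)*(-8))*U(D(-5, 6)) = ((-2)**2*(-8))*(-1 - 2*(-5)**2) = (4*(-8))*(-1 - 2*25) = -32*(-1 - 50) = -32*(-51) = 1632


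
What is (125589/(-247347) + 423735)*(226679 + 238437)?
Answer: 16249518227957632/82449 ≈ 1.9709e+11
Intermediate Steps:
(125589/(-247347) + 423735)*(226679 + 238437) = (125589*(-1/247347) + 423735)*465116 = (-41863/82449 + 423735)*465116 = (34936485152/82449)*465116 = 16249518227957632/82449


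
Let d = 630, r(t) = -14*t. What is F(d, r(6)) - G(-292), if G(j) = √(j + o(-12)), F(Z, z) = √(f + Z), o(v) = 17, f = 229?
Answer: √859 - 5*I*√11 ≈ 29.309 - 16.583*I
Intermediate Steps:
F(Z, z) = √(229 + Z)
G(j) = √(17 + j) (G(j) = √(j + 17) = √(17 + j))
F(d, r(6)) - G(-292) = √(229 + 630) - √(17 - 292) = √859 - √(-275) = √859 - 5*I*√11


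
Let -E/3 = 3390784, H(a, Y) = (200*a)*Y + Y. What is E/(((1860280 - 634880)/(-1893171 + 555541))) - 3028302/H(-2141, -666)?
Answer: 145660916207283311/13117876365 ≈ 1.1104e+7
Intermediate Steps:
H(a, Y) = Y + 200*Y*a (H(a, Y) = 200*Y*a + Y = Y + 200*Y*a)
E = -10172352 (E = -3*3390784 = -10172352)
E/(((1860280 - 634880)/(-1893171 + 555541))) - 3028302/H(-2141, -666) = -10172352*(-1893171 + 555541)/(1860280 - 634880) - 3028302*(-1/(666*(1 + 200*(-2141)))) = -10172352/(1225400/(-1337630)) - 3028302*(-1/(666*(1 - 428200))) = -10172352/(1225400*(-1/1337630)) - 3028302/((-666*(-428199))) = -10172352/(-122540/133763) - 3028302/285180534 = -10172352*(-133763/122540) - 3028302*1/285180534 = 340171080144/30635 - 4547/428199 = 145660916207283311/13117876365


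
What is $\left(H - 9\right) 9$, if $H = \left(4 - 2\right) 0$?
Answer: $-81$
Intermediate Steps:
$H = 0$ ($H = 2 \cdot 0 = 0$)
$\left(H - 9\right) 9 = \left(0 - 9\right) 9 = \left(-9\right) 9 = -81$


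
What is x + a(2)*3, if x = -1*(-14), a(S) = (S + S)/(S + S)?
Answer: 17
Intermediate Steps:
a(S) = 1 (a(S) = (2*S)/((2*S)) = (2*S)*(1/(2*S)) = 1)
x = 14
x + a(2)*3 = 14 + 1*3 = 14 + 3 = 17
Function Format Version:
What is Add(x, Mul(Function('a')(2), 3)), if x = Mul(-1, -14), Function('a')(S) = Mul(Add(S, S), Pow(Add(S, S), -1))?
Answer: 17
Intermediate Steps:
Function('a')(S) = 1 (Function('a')(S) = Mul(Mul(2, S), Pow(Mul(2, S), -1)) = Mul(Mul(2, S), Mul(Rational(1, 2), Pow(S, -1))) = 1)
x = 14
Add(x, Mul(Function('a')(2), 3)) = Add(14, Mul(1, 3)) = Add(14, 3) = 17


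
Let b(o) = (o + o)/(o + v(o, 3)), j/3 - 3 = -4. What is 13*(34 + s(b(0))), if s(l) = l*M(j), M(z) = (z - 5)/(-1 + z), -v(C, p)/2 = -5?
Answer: 442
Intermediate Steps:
j = -3 (j = 9 + 3*(-4) = 9 - 12 = -3)
v(C, p) = 10 (v(C, p) = -2*(-5) = 10)
b(o) = 2*o/(10 + o) (b(o) = (o + o)/(o + 10) = (2*o)/(10 + o) = 2*o/(10 + o))
M(z) = (-5 + z)/(-1 + z)
s(l) = 2*l (s(l) = l*((-5 - 3)/(-1 - 3)) = l*(-8/(-4)) = l*(-1/4*(-8)) = l*2 = 2*l)
13*(34 + s(b(0))) = 13*(34 + 2*(2*0/(10 + 0))) = 13*(34 + 2*(2*0/10)) = 13*(34 + 2*(2*0*(1/10))) = 13*(34 + 2*0) = 13*(34 + 0) = 13*34 = 442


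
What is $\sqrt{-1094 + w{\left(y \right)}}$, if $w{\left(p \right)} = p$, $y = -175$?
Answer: $3 i \sqrt{141} \approx 35.623 i$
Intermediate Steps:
$\sqrt{-1094 + w{\left(y \right)}} = \sqrt{-1094 - 175} = \sqrt{-1269} = 3 i \sqrt{141}$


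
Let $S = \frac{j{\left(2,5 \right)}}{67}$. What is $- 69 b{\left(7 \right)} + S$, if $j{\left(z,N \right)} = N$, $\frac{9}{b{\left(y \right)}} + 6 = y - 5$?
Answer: $\frac{41627}{268} \approx 155.32$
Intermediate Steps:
$b{\left(y \right)} = \frac{9}{-11 + y}$ ($b{\left(y \right)} = \frac{9}{-6 + \left(y - 5\right)} = \frac{9}{-6 + \left(-5 + y\right)} = \frac{9}{-11 + y}$)
$S = \frac{5}{67} \approx 0.074627$
$- 69 b{\left(7 \right)} + S = - 69 \frac{9}{-11 + 7} + \frac{5}{67} = - 69 \frac{9}{-4} + \frac{5}{67} = - 69 \cdot 9 \left(- \frac{1}{4}\right) + \frac{5}{67} = \left(-69\right) \left(- \frac{9}{4}\right) + \frac{5}{67} = \frac{621}{4} + \frac{5}{67} = \frac{41627}{268}$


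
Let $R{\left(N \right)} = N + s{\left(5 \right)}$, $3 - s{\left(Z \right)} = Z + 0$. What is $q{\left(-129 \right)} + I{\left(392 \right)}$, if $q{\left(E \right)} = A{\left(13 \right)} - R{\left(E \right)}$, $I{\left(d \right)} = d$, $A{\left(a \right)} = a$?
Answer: $536$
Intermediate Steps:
$s{\left(Z \right)} = 3 - Z$ ($s{\left(Z \right)} = 3 - \left(Z + 0\right) = 3 - Z$)
$R{\left(N \right)} = -2 + N$ ($R{\left(N \right)} = N + \left(3 - 5\right) = N - 2 = -2 + N$)
$q{\left(E \right)} = 15 - E$ ($q{\left(E \right)} = 13 - \left(-2 + E\right) = 15 - E$)
$q{\left(-129 \right)} + I{\left(392 \right)} = \left(15 - -129\right) + 392 = \left(15 + 129\right) + 392 = 144 + 392 = 536$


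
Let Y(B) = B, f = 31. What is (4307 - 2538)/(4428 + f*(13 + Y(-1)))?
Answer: 1769/4800 ≈ 0.36854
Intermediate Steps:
(4307 - 2538)/(4428 + f*(13 + Y(-1))) = (4307 - 2538)/(4428 + 31*(13 - 1)) = 1769/(4428 + 31*12) = 1769/(4428 + 372) = 1769/4800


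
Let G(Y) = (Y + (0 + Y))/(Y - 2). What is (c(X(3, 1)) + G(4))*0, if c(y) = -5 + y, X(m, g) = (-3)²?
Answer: 0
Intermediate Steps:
X(m, g) = 9
G(Y) = 2*Y/(-2 + Y) (G(Y) = (Y + Y)/(-2 + Y) = (2*Y)/(-2 + Y) = 2*Y/(-2 + Y))
(c(X(3, 1)) + G(4))*0 = ((-5 + 9) + 2*4/(-2 + 4))*0 = (4 + 2*4/2)*0 = (4 + 2*4*(½))*0 = (4 + 4)*0 = 8*0 = 0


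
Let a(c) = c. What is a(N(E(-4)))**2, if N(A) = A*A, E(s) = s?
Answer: 256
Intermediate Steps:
N(A) = A**2
a(N(E(-4)))**2 = ((-4)**2)**2 = 16**2 = 256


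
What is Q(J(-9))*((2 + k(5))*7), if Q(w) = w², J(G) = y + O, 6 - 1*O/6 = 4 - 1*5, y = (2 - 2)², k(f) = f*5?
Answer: 333396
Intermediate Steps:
k(f) = 5*f
y = 0 (y = 0² = 0)
O = 42 (O = 36 - 6*(4 - 1*5) = 36 - 6*(4 - 5) = 36 - 6*(-1) = 36 + 6 = 42)
J(G) = 42 (J(G) = 0 + 42 = 42)
Q(J(-9))*((2 + k(5))*7) = 42²*((2 + 5*5)*7) = 1764*((2 + 25)*7) = 1764*(27*7) = 1764*189 = 333396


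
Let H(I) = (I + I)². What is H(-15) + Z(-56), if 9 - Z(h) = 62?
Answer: 847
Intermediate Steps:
H(I) = 4*I² (H(I) = (2*I)² = 4*I²)
Z(h) = -53 (Z(h) = 9 - 1*62 = 9 - 62 = -53)
H(-15) + Z(-56) = 4*(-15)² - 53 = 4*225 - 53 = 900 - 53 = 847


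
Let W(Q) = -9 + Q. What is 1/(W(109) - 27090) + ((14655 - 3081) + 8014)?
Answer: 528680119/26990 ≈ 19588.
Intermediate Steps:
1/(W(109) - 27090) + ((14655 - 3081) + 8014) = 1/((-9 + 109) - 27090) + ((14655 - 3081) + 8014) = 1/(100 - 27090) + (11574 + 8014) = 1/(-26990) + 19588 = -1/26990 + 19588 = 528680119/26990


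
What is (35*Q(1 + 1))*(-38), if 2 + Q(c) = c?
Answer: 0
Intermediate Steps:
Q(c) = -2 + c
(35*Q(1 + 1))*(-38) = (35*(-2 + (1 + 1)))*(-38) = (35*(-2 + 2))*(-38) = (35*0)*(-38) = 0*(-38) = 0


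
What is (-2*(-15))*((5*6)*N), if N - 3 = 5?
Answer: 7200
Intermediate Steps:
N = 8 (N = 3 + 5 = 8)
(-2*(-15))*((5*6)*N) = (-2*(-15))*((5*6)*8) = 30*(30*8) = 30*240 = 7200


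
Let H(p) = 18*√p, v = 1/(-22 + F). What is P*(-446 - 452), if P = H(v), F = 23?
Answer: -16164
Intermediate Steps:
v = 1 (v = 1/(-22 + 23) = 1/1 = 1)
P = 18 (P = 18*√1 = 18*1 = 18)
P*(-446 - 452) = 18*(-446 - 452) = 18*(-898) = -16164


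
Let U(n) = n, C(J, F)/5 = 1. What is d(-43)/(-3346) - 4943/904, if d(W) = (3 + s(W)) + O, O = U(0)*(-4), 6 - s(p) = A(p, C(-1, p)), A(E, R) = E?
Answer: -8293143/1512392 ≈ -5.4835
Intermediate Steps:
C(J, F) = 5 (C(J, F) = 5*1 = 5)
s(p) = 6 - p
O = 0 (O = 0*(-4) = 0)
d(W) = 9 - W (d(W) = (3 + (6 - W)) + 0 = (9 - W) + 0 = 9 - W)
d(-43)/(-3346) - 4943/904 = (9 - 1*(-43))/(-3346) - 4943/904 = (9 + 43)*(-1/3346) - 4943*1/904 = 52*(-1/3346) - 4943/904 = -26/1673 - 4943/904 = -8293143/1512392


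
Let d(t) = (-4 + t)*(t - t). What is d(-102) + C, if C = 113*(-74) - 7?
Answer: -8369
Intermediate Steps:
C = -8369 (C = -8362 - 7 = -8369)
d(t) = 0 (d(t) = (-4 + t)*0 = 0)
d(-102) + C = 0 - 8369 = -8369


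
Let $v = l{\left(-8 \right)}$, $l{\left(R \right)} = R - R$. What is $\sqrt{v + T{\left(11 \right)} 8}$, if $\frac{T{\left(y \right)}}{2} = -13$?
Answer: $4 i \sqrt{13} \approx 14.422 i$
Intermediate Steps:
$l{\left(R \right)} = 0$
$T{\left(y \right)} = -26$ ($T{\left(y \right)} = 2 \left(-13\right) = -26$)
$v = 0$
$\sqrt{v + T{\left(11 \right)} 8} = \sqrt{0 - 208} = \sqrt{-208} = 4 i \sqrt{13}$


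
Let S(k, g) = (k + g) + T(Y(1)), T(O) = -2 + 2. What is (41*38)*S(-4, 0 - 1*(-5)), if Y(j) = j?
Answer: 1558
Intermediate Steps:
T(O) = 0
S(k, g) = g + k (S(k, g) = (k + g) + 0 = (g + k) + 0 = g + k)
(41*38)*S(-4, 0 - 1*(-5)) = (41*38)*((0 - 1*(-5)) - 4) = 1558*((0 + 5) - 4) = 1558*(5 - 4) = 1558*1 = 1558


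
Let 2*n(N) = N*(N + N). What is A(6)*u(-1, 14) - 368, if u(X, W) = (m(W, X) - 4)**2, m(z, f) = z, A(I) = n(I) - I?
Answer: 2632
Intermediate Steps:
n(N) = N**2 (n(N) = (N*(N + N))/2 = (N*(2*N))/2 = (2*N**2)/2 = N**2)
A(I) = I**2 - I
u(X, W) = (-4 + W)**2 (u(X, W) = (W - 4)**2 = (-4 + W)**2)
A(6)*u(-1, 14) - 368 = (6*(-1 + 6))*(-4 + 14)**2 - 368 = (6*5)*10**2 - 368 = 30*100 - 368 = 3000 - 368 = 2632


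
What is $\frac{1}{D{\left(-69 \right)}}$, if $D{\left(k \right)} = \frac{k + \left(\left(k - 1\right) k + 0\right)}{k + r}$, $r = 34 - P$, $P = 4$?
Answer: $- \frac{13}{1587} \approx -0.0081916$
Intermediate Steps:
$r = 30$ ($r = 34 - 4 = 30$)
$D{\left(k \right)} = \frac{k + k \left(-1 + k\right)}{30 + k}$ ($D{\left(k \right)} = \frac{k + \left(\left(k - 1\right) k + 0\right)}{k + 30} = \frac{k + \left(\left(-1 + k\right) k + 0\right)}{30 + k} = \frac{k + \left(k \left(-1 + k\right) + 0\right)}{30 + k} = \frac{k + k \left(-1 + k\right)}{30 + k}$)
$\frac{1}{D{\left(-69 \right)}} = \frac{1}{\left(-69\right)^{2} \frac{1}{30 - 69}} = \frac{1}{4761 \frac{1}{-39}} = \frac{1}{4761 \left(- \frac{1}{39}\right)} = \frac{1}{- \frac{1587}{13}} = - \frac{13}{1587}$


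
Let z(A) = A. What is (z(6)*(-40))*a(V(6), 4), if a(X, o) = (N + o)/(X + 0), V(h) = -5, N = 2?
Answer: 288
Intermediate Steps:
a(X, o) = (2 + o)/X (a(X, o) = (2 + o)/(X + 0) = (2 + o)/X)
(z(6)*(-40))*a(V(6), 4) = (6*(-40))*((2 + 4)/(-5)) = -(-48)*6 = -240*(-6/5) = 288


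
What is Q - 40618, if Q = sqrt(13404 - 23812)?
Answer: -40618 + 2*I*sqrt(2602) ≈ -40618.0 + 102.02*I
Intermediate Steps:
Q = 2*I*sqrt(2602) (Q = sqrt(-10408) = 2*I*sqrt(2602) ≈ 102.02*I)
Q - 40618 = 2*I*sqrt(2602) - 40618 = -40618 + 2*I*sqrt(2602)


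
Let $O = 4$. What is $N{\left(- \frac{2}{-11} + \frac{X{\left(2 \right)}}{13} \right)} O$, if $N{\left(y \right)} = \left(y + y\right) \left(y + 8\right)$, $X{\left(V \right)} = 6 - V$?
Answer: $\frac{679840}{20449} \approx 33.246$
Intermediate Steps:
$N{\left(y \right)} = 2 y \left(8 + y\right)$
$N{\left(- \frac{2}{-11} + \frac{X{\left(2 \right)}}{13} \right)} O = 2 \left(- \frac{2}{-11} + \frac{6 - 2}{13}\right) \left(8 - \left(- \frac{2}{11} - \frac{6 - 2}{13}\right)\right) 4 = 2 \left(\left(-2\right) \left(- \frac{1}{11}\right) + \left(6 - 2\right) \frac{1}{13}\right) \left(8 - \left(- \frac{2}{11} - \left(6 - 2\right) \frac{1}{13}\right)\right) 4 = 2 \left(\frac{2}{11} + 4 \cdot \frac{1}{13}\right) \left(8 + \left(\frac{2}{11} + 4 \cdot \frac{1}{13}\right)\right) 4 = 2 \left(\frac{2}{11} + \frac{4}{13}\right) \left(8 + \left(\frac{2}{11} + \frac{4}{13}\right)\right) 4 = 2 \cdot \frac{70}{143} \left(8 + \frac{70}{143}\right) 4 = 2 \cdot \frac{70}{143} \cdot \frac{1214}{143} \cdot 4 = \frac{169960}{20449} \cdot 4 = \frac{679840}{20449}$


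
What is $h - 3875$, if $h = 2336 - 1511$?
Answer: $-3050$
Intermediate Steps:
$h = 825$ ($h = 2336 - 1511 = 825$)
$h - 3875 = 825 - 3875 = -3050$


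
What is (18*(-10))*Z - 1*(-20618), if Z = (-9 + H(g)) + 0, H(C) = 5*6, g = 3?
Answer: 16838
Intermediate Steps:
H(C) = 30
Z = 21 (Z = (-9 + 30) + 0 = 21 + 0 = 21)
(18*(-10))*Z - 1*(-20618) = (18*(-10))*21 - 1*(-20618) = -180*21 + 20618 = -3780 + 20618 = 16838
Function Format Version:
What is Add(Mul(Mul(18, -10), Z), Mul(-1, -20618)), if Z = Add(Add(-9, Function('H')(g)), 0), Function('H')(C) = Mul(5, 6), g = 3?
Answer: 16838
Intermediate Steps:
Function('H')(C) = 30
Z = 21 (Z = Add(Add(-9, 30), 0) = Add(21, 0) = 21)
Add(Mul(Mul(18, -10), Z), Mul(-1, -20618)) = Add(Mul(Mul(18, -10), 21), Mul(-1, -20618)) = Add(Mul(-180, 21), 20618) = Add(-3780, 20618) = 16838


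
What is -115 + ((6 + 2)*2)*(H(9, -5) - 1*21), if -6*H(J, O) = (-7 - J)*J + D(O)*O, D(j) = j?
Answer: -401/3 ≈ -133.67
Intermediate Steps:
H(J, O) = -O²/6 - J*(-7 - J)/6 (H(J, O) = -((-7 - J)*J + O*O)/6 = -(J*(-7 - J) + O²)/6 = -(O² + J*(-7 - J))/6 = -O²/6 - J*(-7 - J)/6)
-115 + ((6 + 2)*2)*(H(9, -5) - 1*21) = -115 + ((6 + 2)*2)*((-⅙*(-5)² + (⅙)*9² + (7/6)*9) - 1*21) = -115 + (8*2)*((-⅙*25 + (⅙)*81 + 21/2) - 21) = -115 + 16*((-25/6 + 27/2 + 21/2) - 21) = -115 + 16*(119/6 - 21) = -115 + 16*(-7/6) = -115 - 56/3 = -401/3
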